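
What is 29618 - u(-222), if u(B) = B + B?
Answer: 30062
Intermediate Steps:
u(B) = 2*B
29618 - u(-222) = 29618 - 2*(-222) = 29618 - 1*(-444) = 29618 + 444 = 30062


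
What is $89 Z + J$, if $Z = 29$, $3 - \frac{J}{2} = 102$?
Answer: $2383$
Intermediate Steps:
$J = -198$ ($J = 6 - 204 = -198$)
$89 Z + J = 89 \cdot 29 - 198 = 2581 - 198 = 2383$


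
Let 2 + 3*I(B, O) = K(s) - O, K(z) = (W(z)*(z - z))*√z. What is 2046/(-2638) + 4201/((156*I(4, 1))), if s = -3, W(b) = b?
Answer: -5700707/205764 ≈ -27.705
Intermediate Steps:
K(z) = 0 (K(z) = (z*(z - z))*√z = (z*0)*√z = 0*√z = 0)
I(B, O) = -⅔ - O/3 (I(B, O) = -⅔ + (0 - O)/3 = -⅔ + (-O)/3 = -⅔ - O/3)
2046/(-2638) + 4201/((156*I(4, 1))) = 2046/(-2638) + 4201/((156*(-⅔ - ⅓*1))) = 2046*(-1/2638) + 4201/((156*(-⅔ - ⅓))) = -1023/1319 + 4201/((156*(-1))) = -1023/1319 + 4201/(-156) = -1023/1319 + 4201*(-1/156) = -1023/1319 - 4201/156 = -5700707/205764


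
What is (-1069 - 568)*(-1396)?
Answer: 2285252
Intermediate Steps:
(-1069 - 568)*(-1396) = -1637*(-1396) = 2285252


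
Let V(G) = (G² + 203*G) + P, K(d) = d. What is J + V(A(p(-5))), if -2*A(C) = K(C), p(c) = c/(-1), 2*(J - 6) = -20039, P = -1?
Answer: -42063/4 ≈ -10516.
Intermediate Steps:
J = -20027/2 (J = 6 + (½)*(-20039) = 6 - 20039/2 = -20027/2 ≈ -10014.)
p(c) = -c (p(c) = c*(-1) = -c)
A(C) = -C/2
V(G) = -1 + G² + 203*G (V(G) = (G² + 203*G) - 1 = -1 + G² + 203*G)
J + V(A(p(-5))) = -20027/2 + (-1 + (-(-1)*(-5)/2)² + 203*(-(-1)*(-5)/2)) = -20027/2 + (-1 + (-½*5)² + 203*(-½*5)) = -20027/2 + (-1 + (-5/2)² + 203*(-5/2)) = -20027/2 + (-1 + 25/4 - 1015/2) = -20027/2 - 2009/4 = -42063/4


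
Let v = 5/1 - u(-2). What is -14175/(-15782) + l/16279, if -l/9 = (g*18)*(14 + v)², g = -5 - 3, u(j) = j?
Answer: 9250735977/256915178 ≈ 36.007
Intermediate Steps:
g = -8
v = 7 (v = 5/1 - 1*(-2) = 5*1 + 2 = 5 + 2 = 7)
l = 571536 (l = -9*(-8*18)*(14 + 7)² = -(-1296)*21² = -(-1296)*441 = -9*(-63504) = 571536)
-14175/(-15782) + l/16279 = -14175/(-15782) + 571536/16279 = -14175*(-1/15782) + 571536*(1/16279) = 14175/15782 + 571536/16279 = 9250735977/256915178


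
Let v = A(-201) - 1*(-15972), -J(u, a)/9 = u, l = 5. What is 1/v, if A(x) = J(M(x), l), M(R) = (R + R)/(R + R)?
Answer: 1/15963 ≈ 6.2645e-5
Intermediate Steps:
M(R) = 1 (M(R) = (2*R)/((2*R)) = (2*R)*(1/(2*R)) = 1)
J(u, a) = -9*u
A(x) = -9 (A(x) = -9*1 = -9)
v = 15963 (v = -9 - 1*(-15972) = -9 + 15972 = 15963)
1/v = 1/15963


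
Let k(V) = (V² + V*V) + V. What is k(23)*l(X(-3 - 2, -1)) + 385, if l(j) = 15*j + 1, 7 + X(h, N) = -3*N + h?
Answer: -144469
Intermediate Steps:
X(h, N) = -7 + h - 3*N (X(h, N) = -7 + (-3*N + h) = -7 + (h - 3*N) = -7 + h - 3*N)
l(j) = 1 + 15*j
k(V) = V + 2*V² (k(V) = (V² + V²) + V = 2*V² + V = V + 2*V²)
k(23)*l(X(-3 - 2, -1)) + 385 = (23*(1 + 2*23))*(1 + 15*(-7 + (-3 - 2) - 3*(-1))) + 385 = (23*(1 + 46))*(1 + 15*(-7 - 5 + 3)) + 385 = (23*47)*(1 + 15*(-9)) + 385 = 1081*(1 - 135) + 385 = 1081*(-134) + 385 = -144854 + 385 = -144469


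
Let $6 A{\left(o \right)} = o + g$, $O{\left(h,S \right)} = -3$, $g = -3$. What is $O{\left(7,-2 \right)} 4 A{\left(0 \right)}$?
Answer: $6$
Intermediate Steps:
$A{\left(o \right)} = - \frac{1}{2} + \frac{o}{6}$ ($A{\left(o \right)} = \frac{o - 3}{6} = \frac{-3 + o}{6} = - \frac{1}{2} + \frac{o}{6}$)
$O{\left(7,-2 \right)} 4 A{\left(0 \right)} = \left(-3\right) 4 \left(- \frac{1}{2} + \frac{1}{6} \cdot 0\right) = - 12 \left(- \frac{1}{2} + 0\right) = \left(-12\right) \left(- \frac{1}{2}\right) = 6$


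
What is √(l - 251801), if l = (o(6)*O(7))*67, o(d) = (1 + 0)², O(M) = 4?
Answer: I*√251533 ≈ 501.53*I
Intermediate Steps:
o(d) = 1 (o(d) = 1² = 1)
l = 268 (l = (1*4)*67 = 4*67 = 268)
√(l - 251801) = √(268 - 251801) = √(-251533) = I*√251533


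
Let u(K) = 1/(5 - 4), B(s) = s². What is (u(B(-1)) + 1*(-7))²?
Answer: 36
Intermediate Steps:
u(K) = 1 (u(K) = 1/1 = 1)
(u(B(-1)) + 1*(-7))² = (1 + 1*(-7))² = (1 - 7)² = (-6)² = 36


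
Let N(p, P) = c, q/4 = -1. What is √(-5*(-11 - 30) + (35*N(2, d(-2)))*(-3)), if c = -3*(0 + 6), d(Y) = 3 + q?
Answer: √2095 ≈ 45.771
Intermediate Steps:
q = -4 (q = 4*(-1) = -4)
d(Y) = -1 (d(Y) = 3 - 4 = -1)
c = -18 (c = -3*6 = -18)
N(p, P) = -18
√(-5*(-11 - 30) + (35*N(2, d(-2)))*(-3)) = √(-5*(-11 - 30) + (35*(-18))*(-3)) = √(-5*(-41) - 630*(-3)) = √(205 + 1890) = √2095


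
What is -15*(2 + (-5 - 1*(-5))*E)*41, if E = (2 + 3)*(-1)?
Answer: -1230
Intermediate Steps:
E = -5 (E = 5*(-1) = -5)
-15*(2 + (-5 - 1*(-5))*E)*41 = -15*(2 + (-5 - 1*(-5))*(-5))*41 = -15*(2 + (-5 + 5)*(-5))*41 = -15*(2 + 0*(-5))*41 = -15*(2 + 0)*41 = -15*2*41 = -30*41 = -1230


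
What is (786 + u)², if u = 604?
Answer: 1932100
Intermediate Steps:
(786 + u)² = (786 + 604)² = 1390² = 1932100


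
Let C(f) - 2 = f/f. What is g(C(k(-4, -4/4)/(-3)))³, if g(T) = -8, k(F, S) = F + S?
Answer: -512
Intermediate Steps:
C(f) = 3 (C(f) = 2 + f/f = 2 + 1 = 3)
g(C(k(-4, -4/4)/(-3)))³ = (-8)³ = -512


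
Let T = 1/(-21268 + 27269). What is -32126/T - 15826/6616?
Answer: -637743128721/3308 ≈ -1.9279e+8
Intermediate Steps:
T = 1/6001 ≈ 0.00016664
-32126/T - 15826/6616 = -32126/1/6001 - 15826/6616 = -32126*6001 - 15826*1/6616 = -192788126 - 7913/3308 = -637743128721/3308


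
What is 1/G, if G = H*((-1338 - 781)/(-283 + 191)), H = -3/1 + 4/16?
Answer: -368/23309 ≈ -0.015788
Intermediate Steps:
H = -11/4 (H = -3*1 + 4*(1/16) = -3 + ¼ = -11/4 ≈ -2.7500)
G = -23309/368 (G = -11*(-1338 - 781)/(4*(-283 + 191)) = -(-23309)/(4*(-92)) = -(-23309)*(-1)/(4*92) = -11/4*2119/92 = -23309/368 ≈ -63.340)
1/G = 1/(-23309/368) = -368/23309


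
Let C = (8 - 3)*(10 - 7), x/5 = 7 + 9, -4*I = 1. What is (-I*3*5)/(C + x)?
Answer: 3/76 ≈ 0.039474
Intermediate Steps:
I = -1/4 (I = -1/4*1 = -1/4 ≈ -0.25000)
x = 80 (x = 5*(7 + 9) = 5*16 = 80)
C = 15 (C = 5*3 = 15)
(-I*3*5)/(C + x) = (-(-1/4*3)*5)/(15 + 80) = -(-3)*5/4/95 = -1*(-15/4)*(1/95) = (15/4)*(1/95) = 3/76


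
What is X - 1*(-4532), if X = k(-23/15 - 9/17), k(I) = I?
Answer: 1155134/255 ≈ 4529.9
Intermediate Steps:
X = -526/255 (X = -23/15 - 9/17 = -526/255 ≈ -2.0627)
X - 1*(-4532) = -526/255 - 1*(-4532) = -526/255 + 4532 = 1155134/255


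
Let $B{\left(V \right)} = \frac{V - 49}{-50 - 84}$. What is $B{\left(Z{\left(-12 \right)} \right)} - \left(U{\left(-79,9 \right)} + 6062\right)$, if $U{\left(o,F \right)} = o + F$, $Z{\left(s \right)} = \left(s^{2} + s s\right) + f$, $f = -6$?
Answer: $- \frac{803161}{134} \approx -5993.7$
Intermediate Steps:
$Z{\left(s \right)} = -6 + 2 s^{2}$ ($Z{\left(s \right)} = \left(s^{2} + s s\right) - 6 = \left(s^{2} + s^{2}\right) - 6 = 2 s^{2} - 6 = -6 + 2 s^{2}$)
$B{\left(V \right)} = \frac{49}{134} - \frac{V}{134}$ ($B{\left(V \right)} = \frac{-49 + V}{-134} = \left(-49 + V\right) \left(- \frac{1}{134}\right) = \frac{49}{134} - \frac{V}{134}$)
$U{\left(o,F \right)} = F + o$
$B{\left(Z{\left(-12 \right)} \right)} - \left(U{\left(-79,9 \right)} + 6062\right) = \left(\frac{49}{134} - \frac{-6 + 2 \left(-12\right)^{2}}{134}\right) - \left(\left(9 - 79\right) + 6062\right) = \left(\frac{49}{134} - \frac{-6 + 2 \cdot 144}{134}\right) - \left(-70 + 6062\right) = \left(\frac{49}{134} - \frac{-6 + 288}{134}\right) - 5992 = \left(\frac{49}{134} - \frac{141}{67}\right) - 5992 = - \frac{233}{134} - 5992 = - \frac{803161}{134}$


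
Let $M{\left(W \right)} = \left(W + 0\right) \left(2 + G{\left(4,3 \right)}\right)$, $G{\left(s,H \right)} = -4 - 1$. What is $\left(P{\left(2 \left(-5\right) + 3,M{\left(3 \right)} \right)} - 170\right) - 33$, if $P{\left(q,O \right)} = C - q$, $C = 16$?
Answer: $-180$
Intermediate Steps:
$G{\left(s,H \right)} = -5$ ($G{\left(s,H \right)} = -4 - 1 = -5$)
$M{\left(W \right)} = - 3 W$ ($M{\left(W \right)} = \left(W + 0\right) \left(2 - 5\right) = W \left(-3\right) = - 3 W$)
$P{\left(q,O \right)} = 16 - q$
$\left(P{\left(2 \left(-5\right) + 3,M{\left(3 \right)} \right)} - 170\right) - 33 = \left(\left(16 - \left(2 \left(-5\right) + 3\right)\right) - 170\right) - 33 = \left(\left(16 - \left(-10 + 3\right)\right) - 170\right) - 33 = \left(\left(16 - -7\right) - 170\right) - 33 = \left(\left(16 + 7\right) - 170\right) - 33 = \left(23 - 170\right) - 33 = -147 - 33 = -180$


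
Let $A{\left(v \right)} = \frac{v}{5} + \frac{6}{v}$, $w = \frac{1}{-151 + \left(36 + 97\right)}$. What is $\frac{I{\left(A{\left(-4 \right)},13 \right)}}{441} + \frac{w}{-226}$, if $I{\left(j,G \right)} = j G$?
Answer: $- \frac{7481}{110740} \approx -0.067555$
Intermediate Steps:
$w = - \frac{1}{18}$ ($w = \frac{1}{-151 + 133} = \frac{1}{-18} = - \frac{1}{18} \approx -0.055556$)
$A{\left(v \right)} = \frac{6}{v} + \frac{v}{5}$ ($A{\left(v \right)} = v \frac{1}{5} + \frac{6}{v} = \frac{v}{5} + \frac{6}{v} = \frac{6}{v} + \frac{v}{5}$)
$I{\left(j,G \right)} = G j$
$\frac{I{\left(A{\left(-4 \right)},13 \right)}}{441} + \frac{w}{-226} = \frac{13 \left(\frac{6}{-4} + \frac{1}{5} \left(-4\right)\right)}{441} - \frac{1}{18 \left(-226\right)} = 13 \left(6 \left(- \frac{1}{4}\right) - \frac{4}{5}\right) \frac{1}{441} - - \frac{1}{4068} = 13 \left(- \frac{3}{2} - \frac{4}{5}\right) \frac{1}{441} + \frac{1}{4068} = 13 \left(- \frac{23}{10}\right) \frac{1}{441} + \frac{1}{4068} = \left(- \frac{299}{10}\right) \frac{1}{441} + \frac{1}{4068} = - \frac{299}{4410} + \frac{1}{4068} = - \frac{7481}{110740}$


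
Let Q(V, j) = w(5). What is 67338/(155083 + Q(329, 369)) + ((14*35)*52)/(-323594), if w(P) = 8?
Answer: 2973075682/8364419509 ≈ 0.35544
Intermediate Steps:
Q(V, j) = 8
67338/(155083 + Q(329, 369)) + ((14*35)*52)/(-323594) = 67338/(155083 + 8) + ((14*35)*52)/(-323594) = 67338/155091 + (490*52)*(-1/323594) = 67338*(1/155091) + 25480*(-1/323594) = 22446/51697 - 12740/161797 = 2973075682/8364419509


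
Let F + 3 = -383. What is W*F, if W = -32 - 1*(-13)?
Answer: 7334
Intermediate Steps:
F = -386 (F = -3 - 383 = -386)
W = -19 (W = -32 + 13 = -19)
W*F = -19*(-386) = 7334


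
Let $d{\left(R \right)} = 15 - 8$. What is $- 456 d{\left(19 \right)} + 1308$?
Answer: $-1884$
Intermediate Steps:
$d{\left(R \right)} = 7$ ($d{\left(R \right)} = 15 - 8 = 7$)
$- 456 d{\left(19 \right)} + 1308 = \left(-456\right) 7 + 1308 = -3192 + 1308 = -1884$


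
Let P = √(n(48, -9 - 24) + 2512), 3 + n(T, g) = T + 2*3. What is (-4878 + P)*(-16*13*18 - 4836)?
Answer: 41853240 - 8580*√2563 ≈ 4.1419e+7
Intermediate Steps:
n(T, g) = 3 + T (n(T, g) = -3 + (T + 2*3) = -3 + (T + 6) = -3 + (6 + T) = 3 + T)
P = √2563 (P = √((3 + 48) + 2512) = √(51 + 2512) = √2563 ≈ 50.626)
(-4878 + P)*(-16*13*18 - 4836) = (-4878 + √2563)*(-16*13*18 - 4836) = (-4878 + √2563)*(-208*18 - 4836) = (-4878 + √2563)*(-3744 - 4836) = (-4878 + √2563)*(-8580) = 41853240 - 8580*√2563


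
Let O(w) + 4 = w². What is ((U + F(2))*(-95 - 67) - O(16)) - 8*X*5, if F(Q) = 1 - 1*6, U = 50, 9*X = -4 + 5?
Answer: -67918/9 ≈ -7546.4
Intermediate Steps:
X = ⅑ (X = (-4 + 5)/9 = (⅑)*1 = ⅑ ≈ 0.11111)
O(w) = -4 + w²
F(Q) = -5 (F(Q) = 1 - 6 = -5)
((U + F(2))*(-95 - 67) - O(16)) - 8*X*5 = ((50 - 5)*(-95 - 67) - (-4 + 16²)) - 8*(⅑)*5 = (45*(-162) - (-4 + 256)) - 8*5/9 = (-7290 - 1*252) - 1*40/9 = (-7290 - 252) - 40/9 = -7542 - 40/9 = -67918/9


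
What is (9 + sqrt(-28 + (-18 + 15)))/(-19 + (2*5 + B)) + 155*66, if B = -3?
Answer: 40917/4 - I*sqrt(31)/12 ≈ 10229.0 - 0.46398*I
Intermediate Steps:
(9 + sqrt(-28 + (-18 + 15)))/(-19 + (2*5 + B)) + 155*66 = (9 + sqrt(-28 + (-18 + 15)))/(-19 + (2*5 - 3)) + 155*66 = (9 + sqrt(-28 - 3))/(-19 + (10 - 3)) + 10230 = (9 + sqrt(-31))/(-19 + 7) + 10230 = (9 + I*sqrt(31))/(-12) + 10230 = (9 + I*sqrt(31))*(-1/12) + 10230 = (-3/4 - I*sqrt(31)/12) + 10230 = 40917/4 - I*sqrt(31)/12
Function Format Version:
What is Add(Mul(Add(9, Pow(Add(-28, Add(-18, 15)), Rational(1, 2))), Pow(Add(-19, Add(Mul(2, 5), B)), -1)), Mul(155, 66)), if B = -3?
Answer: Add(Rational(40917, 4), Mul(Rational(-1, 12), I, Pow(31, Rational(1, 2)))) ≈ Add(10229., Mul(-0.46398, I))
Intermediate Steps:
Add(Mul(Add(9, Pow(Add(-28, Add(-18, 15)), Rational(1, 2))), Pow(Add(-19, Add(Mul(2, 5), B)), -1)), Mul(155, 66)) = Add(Mul(Add(9, Pow(Add(-28, Add(-18, 15)), Rational(1, 2))), Pow(Add(-19, Add(Mul(2, 5), -3)), -1)), Mul(155, 66)) = Add(Mul(Add(9, Pow(Add(-28, -3), Rational(1, 2))), Pow(Add(-19, Add(10, -3)), -1)), 10230) = Add(Mul(Add(9, Pow(-31, Rational(1, 2))), Pow(Add(-19, 7), -1)), 10230) = Add(Mul(Add(9, Mul(I, Pow(31, Rational(1, 2)))), Pow(-12, -1)), 10230) = Add(Mul(Add(9, Mul(I, Pow(31, Rational(1, 2)))), Rational(-1, 12)), 10230) = Add(Add(Rational(-3, 4), Mul(Rational(-1, 12), I, Pow(31, Rational(1, 2)))), 10230) = Add(Rational(40917, 4), Mul(Rational(-1, 12), I, Pow(31, Rational(1, 2))))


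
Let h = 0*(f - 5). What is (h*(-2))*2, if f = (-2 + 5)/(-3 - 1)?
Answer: 0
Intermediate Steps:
f = -3/4 (f = 3/(-4) = 3*(-1/4) = -3/4 ≈ -0.75000)
h = 0 (h = 0*(-3/4 - 5) = 0*(-23/4) = 0)
(h*(-2))*2 = (0*(-2))*2 = 0*2 = 0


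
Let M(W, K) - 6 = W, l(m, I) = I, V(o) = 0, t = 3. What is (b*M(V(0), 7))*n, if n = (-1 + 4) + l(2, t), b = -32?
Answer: -1152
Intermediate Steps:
M(W, K) = 6 + W
n = 6 (n = (-1 + 4) + 3 = 3 + 3 = 6)
(b*M(V(0), 7))*n = -32*(6 + 0)*6 = -32*6*6 = -192*6 = -1152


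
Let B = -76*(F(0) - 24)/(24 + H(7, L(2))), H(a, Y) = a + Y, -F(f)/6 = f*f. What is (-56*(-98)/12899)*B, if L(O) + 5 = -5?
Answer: 476672/12899 ≈ 36.954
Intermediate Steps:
L(O) = -10 (L(O) = -5 - 5 = -10)
F(f) = -6*f**2 (F(f) = -6*f*f = -6*f**2)
H(a, Y) = Y + a
B = 608/7 (B = -76*(-6*0**2 - 24)/(24 + (-10 + 7)) = -76*(-6*0 - 24)/(24 - 3) = -76/(21/(0 - 24)) = -76/(21/(-24)) = -76/(21*(-1/24)) = -76/(-7/8) = -76*(-8/7) = 608/7 ≈ 86.857)
(-56*(-98)/12899)*B = (-56*(-98)/12899)*(608/7) = (5488*(1/12899))*(608/7) = (5488/12899)*(608/7) = 476672/12899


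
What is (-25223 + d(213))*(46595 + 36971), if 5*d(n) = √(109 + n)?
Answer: -2107785218 + 83566*√322/5 ≈ -2.1075e+9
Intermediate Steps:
d(n) = √(109 + n)/5
(-25223 + d(213))*(46595 + 36971) = (-25223 + √(109 + 213)/5)*(46595 + 36971) = (-25223 + √322/5)*83566 = -2107785218 + 83566*√322/5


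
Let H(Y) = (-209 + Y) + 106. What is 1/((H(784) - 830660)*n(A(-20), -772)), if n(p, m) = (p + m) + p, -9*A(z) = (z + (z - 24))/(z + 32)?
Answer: 27/17273522948 ≈ 1.5631e-9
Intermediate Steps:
A(z) = -(-24 + 2*z)/(9*(32 + z)) (A(z) = -(z + (z - 24))/(9*(z + 32)) = -(z + (-24 + z))/(9*(32 + z)) = -(-24 + 2*z)/(9*(32 + z)))
H(Y) = -103 + Y
n(p, m) = m + 2*p (n(p, m) = (m + p) + p = m + 2*p)
1/((H(784) - 830660)*n(A(-20), -772)) = 1/(((-103 + 784) - 830660)*(-772 + 2*(2*(12 - 1*(-20))/(9*(32 - 20))))) = 1/((681 - 830660)*(-772 + 2*((2/9)*(12 + 20)/12))) = 1/((-829979)*(-772 + 2*((2/9)*(1/12)*32))) = -1/(829979*(-772 + 2*(16/27))) = -1/(829979*(-772 + 32/27)) = -1/(829979*(-20812/27)) = -1/829979*(-27/20812) = 27/17273522948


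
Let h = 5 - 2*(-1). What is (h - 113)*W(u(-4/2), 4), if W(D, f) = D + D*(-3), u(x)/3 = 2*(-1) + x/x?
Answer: -636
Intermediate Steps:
u(x) = -3 (u(x) = 3*(2*(-1) + x/x) = 3*(-2 + 1) = 3*(-1) = -3)
W(D, f) = -2*D (W(D, f) = D - 3*D = -2*D)
h = 7 (h = 5 + 2 = 7)
(h - 113)*W(u(-4/2), 4) = (7 - 113)*(-2*(-3)) = -106*6 = -636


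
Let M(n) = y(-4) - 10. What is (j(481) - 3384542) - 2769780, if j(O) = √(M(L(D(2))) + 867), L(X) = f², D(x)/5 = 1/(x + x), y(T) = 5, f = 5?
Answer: -6154322 + √862 ≈ -6.1543e+6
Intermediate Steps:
D(x) = 5/(2*x) (D(x) = 5/(x + x) = 5/((2*x)) = 5*(1/(2*x)) = 5/(2*x))
L(X) = 25 (L(X) = 5² = 25)
M(n) = -5 (M(n) = 5 - 10 = -5)
j(O) = √862 (j(O) = √(-5 + 867) = √862)
(j(481) - 3384542) - 2769780 = (√862 - 3384542) - 2769780 = (-3384542 + √862) - 2769780 = -6154322 + √862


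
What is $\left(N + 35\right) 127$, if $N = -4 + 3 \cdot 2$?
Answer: $4699$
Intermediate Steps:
$N = 2$ ($N = -4 + 6 = 2$)
$\left(N + 35\right) 127 = \left(2 + 35\right) 127 = 37 \cdot 127 = 4699$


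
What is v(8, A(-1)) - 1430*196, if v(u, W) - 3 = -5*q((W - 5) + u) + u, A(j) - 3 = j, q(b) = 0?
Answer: -280269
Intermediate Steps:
A(j) = 3 + j
v(u, W) = 3 + u (v(u, W) = 3 + (-5*0 + u) = 3 + (0 + u) = 3 + u)
v(8, A(-1)) - 1430*196 = (3 + 8) - 1430*196 = 11 - 280280 = -280269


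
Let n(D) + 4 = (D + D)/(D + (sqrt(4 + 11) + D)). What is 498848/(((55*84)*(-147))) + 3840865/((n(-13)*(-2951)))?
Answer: 15252665581508/34857757935 + 3840865*sqrt(15)/663294 ≈ 460.00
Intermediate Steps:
n(D) = -4 + 2*D/(sqrt(15) + 2*D) (n(D) = -4 + (D + D)/(D + (sqrt(4 + 11) + D)) = -4 + (2*D)/(D + (sqrt(15) + D)) = -4 + (2*D)/(D + (D + sqrt(15))) = -4 + (2*D)/(sqrt(15) + 2*D) = -4 + 2*D/(sqrt(15) + 2*D))
498848/(((55*84)*(-147))) + 3840865/((n(-13)*(-2951))) = 498848/(((55*84)*(-147))) + 3840865/(((2*(-3*(-13) - 2*sqrt(15))/(sqrt(15) + 2*(-13)))*(-2951))) = 498848/((4620*(-147))) + 3840865/(((2*(39 - 2*sqrt(15))/(sqrt(15) - 26))*(-2951))) = 498848/(-679140) + 3840865/(((2*(39 - 2*sqrt(15))/(-26 + sqrt(15)))*(-2951))) = 498848*(-1/679140) + 3840865/((-5902*(39 - 2*sqrt(15))/(-26 + sqrt(15)))) = -17816/24255 + 3840865*(-(-26 + sqrt(15))/(5902*(39 - 2*sqrt(15)))) = -17816/24255 - 3840865*(-26 + sqrt(15))/(5902*(39 - 2*sqrt(15)))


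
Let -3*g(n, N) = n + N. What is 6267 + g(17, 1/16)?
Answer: 100181/16 ≈ 6261.3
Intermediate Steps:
g(n, N) = -N/3 - n/3 (g(n, N) = -(n + N)/3 = -(N + n)/3 = -N/3 - n/3)
6267 + g(17, 1/16) = 6267 + (-1/3/16 - 1/3*17) = 6267 + (-1/3*1/16 - 17/3) = 6267 + (-1/48 - 17/3) = 6267 - 91/16 = 100181/16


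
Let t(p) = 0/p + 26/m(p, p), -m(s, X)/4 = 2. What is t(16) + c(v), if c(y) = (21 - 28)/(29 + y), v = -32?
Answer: -11/12 ≈ -0.91667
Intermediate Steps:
m(s, X) = -8 (m(s, X) = -4*2 = -8)
c(y) = -7/(29 + y)
t(p) = -13/4 (t(p) = 0/p + 26/(-8) = 0 + 26*(-⅛) = 0 - 13/4 = -13/4)
t(16) + c(v) = -13/4 - 7/(29 - 32) = -13/4 - 7/(-3) = -13/4 - 7*(-⅓) = -13/4 + 7/3 = -11/12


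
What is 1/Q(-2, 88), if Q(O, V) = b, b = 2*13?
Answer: 1/26 ≈ 0.038462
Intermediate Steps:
b = 26
Q(O, V) = 26
1/Q(-2, 88) = 1/26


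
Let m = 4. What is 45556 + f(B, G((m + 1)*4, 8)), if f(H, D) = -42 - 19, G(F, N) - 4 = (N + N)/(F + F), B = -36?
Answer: 45495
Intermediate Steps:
G(F, N) = 4 + N/F (G(F, N) = 4 + (N + N)/(F + F) = 4 + (2*N)/((2*F)) = 4 + (2*N)*(1/(2*F)) = 4 + N/F)
f(H, D) = -61
45556 + f(B, G((m + 1)*4, 8)) = 45556 - 61 = 45495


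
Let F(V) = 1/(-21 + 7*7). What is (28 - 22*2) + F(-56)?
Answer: -447/28 ≈ -15.964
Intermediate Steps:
F(V) = 1/28 (F(V) = 1/(-21 + 49) = 1/28)
(28 - 22*2) + F(-56) = (28 - 22*2) + 1/28 = (28 - 44) + 1/28 = -16 + 1/28 = -447/28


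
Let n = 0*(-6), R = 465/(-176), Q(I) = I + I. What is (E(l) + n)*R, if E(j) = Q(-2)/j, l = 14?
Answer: 465/616 ≈ 0.75487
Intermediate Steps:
Q(I) = 2*I
R = -465/176 (R = 465*(-1/176) = -465/176 ≈ -2.6420)
n = 0
E(j) = -4/j (E(j) = (2*(-2))/j = -4/j)
(E(l) + n)*R = (-4/14 + 0)*(-465/176) = (-4*1/14 + 0)*(-465/176) = (-2/7 + 0)*(-465/176) = -2/7*(-465/176) = 465/616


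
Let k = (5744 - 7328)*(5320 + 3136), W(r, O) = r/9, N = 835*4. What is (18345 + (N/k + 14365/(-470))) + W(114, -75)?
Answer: 2884375706083/157383072 ≈ 18327.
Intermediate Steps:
N = 3340
W(r, O) = r/9 (W(r, O) = r*(⅑) = r/9)
k = -13394304 (k = -1584*8456 = -13394304)
(18345 + (N/k + 14365/(-470))) + W(114, -75) = (18345 + (3340/(-13394304) + 14365/(-470))) + (⅑)*114 = (18345 + (3340*(-1/13394304) + 14365*(-1/470))) + 38/3 = (18345 + (-835/3348576 - 2873/94)) + 38/3 = (18345 - 4810268669/157383072) + 38/3 = 2882382187171/157383072 + 38/3 = 2884375706083/157383072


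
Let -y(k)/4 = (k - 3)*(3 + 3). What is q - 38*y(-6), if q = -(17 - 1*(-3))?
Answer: -8228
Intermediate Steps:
q = -20 (q = -(17 + 3) = -1*20 = -20)
y(k) = 72 - 24*k (y(k) = -4*(k - 3)*(3 + 3) = -4*(-3 + k)*6 = -4*(-18 + 6*k) = 72 - 24*k)
q - 38*y(-6) = -20 - 38*(72 - 24*(-6)) = -20 - 38*(72 + 144) = -20 - 38*216 = -20 - 8208 = -8228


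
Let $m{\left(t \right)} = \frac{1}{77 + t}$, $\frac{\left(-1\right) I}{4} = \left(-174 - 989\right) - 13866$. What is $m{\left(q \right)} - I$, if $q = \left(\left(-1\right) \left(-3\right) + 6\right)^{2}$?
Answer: $- \frac{9498327}{158} \approx -60116.0$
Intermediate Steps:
$I = 60116$ ($I = - 4 \left(\left(-174 - 989\right) - 13866\right) = - 4 \left(-1163 - 13866\right) = \left(-4\right) \left(-15029\right) = 60116$)
$q = 81$ ($q = \left(3 + 6\right)^{2} = 9^{2} = 81$)
$m{\left(q \right)} - I = \frac{1}{77 + 81} - 60116 = \frac{1}{158} - 60116 = - \frac{9498327}{158}$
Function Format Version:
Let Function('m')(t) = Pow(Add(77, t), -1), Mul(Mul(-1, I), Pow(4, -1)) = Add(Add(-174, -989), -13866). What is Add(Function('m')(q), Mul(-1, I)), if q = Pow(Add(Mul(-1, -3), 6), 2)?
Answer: Rational(-9498327, 158) ≈ -60116.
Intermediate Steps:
I = 60116 (I = Mul(-4, Add(Add(-174, -989), -13866)) = Mul(-4, Add(-1163, -13866)) = Mul(-4, -15029) = 60116)
q = 81 (q = Pow(Add(3, 6), 2) = Pow(9, 2) = 81)
Add(Function('m')(q), Mul(-1, I)) = Add(Pow(Add(77, 81), -1), Mul(-1, 60116)) = Add(Pow(158, -1), -60116) = Add(Rational(1, 158), -60116) = Rational(-9498327, 158)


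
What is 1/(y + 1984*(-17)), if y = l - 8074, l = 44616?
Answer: 1/2814 ≈ 0.00035537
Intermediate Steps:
y = 36542 (y = 44616 - 8074 = 36542)
1/(y + 1984*(-17)) = 1/(36542 + 1984*(-17)) = 1/(36542 - 33728) = 1/2814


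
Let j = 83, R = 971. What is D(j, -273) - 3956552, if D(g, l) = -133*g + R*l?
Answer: -4232674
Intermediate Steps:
D(g, l) = -133*g + 971*l
D(j, -273) - 3956552 = (-133*83 + 971*(-273)) - 3956552 = (-11039 - 265083) - 3956552 = -276122 - 3956552 = -4232674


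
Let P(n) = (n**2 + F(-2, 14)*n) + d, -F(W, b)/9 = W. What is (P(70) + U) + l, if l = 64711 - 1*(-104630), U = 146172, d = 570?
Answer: 322243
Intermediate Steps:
F(W, b) = -9*W
P(n) = 570 + n**2 + 18*n (P(n) = (n**2 + (-9*(-2))*n) + 570 = (n**2 + 18*n) + 570 = 570 + n**2 + 18*n)
l = 169341 (l = 64711 + 104630 = 169341)
(P(70) + U) + l = ((570 + 70**2 + 18*70) + 146172) + 169341 = ((570 + 4900 + 1260) + 146172) + 169341 = (6730 + 146172) + 169341 = 152902 + 169341 = 322243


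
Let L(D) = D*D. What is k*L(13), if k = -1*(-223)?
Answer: 37687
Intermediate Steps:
L(D) = D²
k = 223
k*L(13) = 223*13² = 223*169 = 37687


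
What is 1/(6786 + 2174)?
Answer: 1/8960 ≈ 0.00011161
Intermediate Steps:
1/(6786 + 2174) = 1/8960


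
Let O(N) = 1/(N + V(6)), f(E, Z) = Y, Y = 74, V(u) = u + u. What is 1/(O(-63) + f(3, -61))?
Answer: 51/3773 ≈ 0.013517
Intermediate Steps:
V(u) = 2*u
f(E, Z) = 74
O(N) = 1/(12 + N) (O(N) = 1/(N + 2*6) = 1/(N + 12) = 1/(12 + N))
1/(O(-63) + f(3, -61)) = 1/(1/(12 - 63) + 74) = 1/(1/(-51) + 74) = 1/(-1/51 + 74) = 1/(3773/51) = 51/3773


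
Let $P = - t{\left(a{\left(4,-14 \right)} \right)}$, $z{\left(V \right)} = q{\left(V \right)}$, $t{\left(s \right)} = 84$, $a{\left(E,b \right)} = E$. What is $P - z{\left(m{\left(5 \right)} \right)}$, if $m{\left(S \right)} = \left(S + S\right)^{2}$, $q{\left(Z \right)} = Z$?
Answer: $-184$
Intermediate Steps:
$m{\left(S \right)} = 4 S^{2}$ ($m{\left(S \right)} = \left(2 S\right)^{2} = 4 S^{2}$)
$z{\left(V \right)} = V$
$P = -84$ ($P = \left(-1\right) 84 = -84$)
$P - z{\left(m{\left(5 \right)} \right)} = -84 - 4 \cdot 5^{2} = -84 - 4 \cdot 25 = -84 - 100 = -184$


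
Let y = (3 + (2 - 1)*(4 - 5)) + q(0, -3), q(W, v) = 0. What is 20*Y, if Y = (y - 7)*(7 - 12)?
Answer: 500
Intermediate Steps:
y = 2 (y = (3 + (2 - 1)*(4 - 5)) + 0 = (3 + 1*(-1)) + 0 = (3 - 1) + 0 = 2 + 0 = 2)
Y = 25 (Y = (2 - 7)*(7 - 12) = -5*(-5) = 25)
20*Y = 20*25 = 500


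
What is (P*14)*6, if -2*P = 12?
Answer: -504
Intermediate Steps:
P = -6 (P = -½*12 = -6)
(P*14)*6 = -6*14*6 = -84*6 = -504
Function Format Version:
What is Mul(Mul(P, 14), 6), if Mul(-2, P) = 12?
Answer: -504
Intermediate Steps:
P = -6 (P = Mul(Rational(-1, 2), 12) = -6)
Mul(Mul(P, 14), 6) = Mul(Mul(-6, 14), 6) = Mul(-84, 6) = -504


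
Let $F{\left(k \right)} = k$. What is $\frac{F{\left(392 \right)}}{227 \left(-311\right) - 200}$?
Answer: $- \frac{392}{70797} \approx -0.005537$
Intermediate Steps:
$\frac{F{\left(392 \right)}}{227 \left(-311\right) - 200} = \frac{392}{227 \left(-311\right) - 200} = \frac{392}{-70597 - 200} = \frac{392}{-70797} = 392 \left(- \frac{1}{70797}\right) = - \frac{392}{70797}$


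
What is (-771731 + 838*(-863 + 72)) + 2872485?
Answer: 1437896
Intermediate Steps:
(-771731 + 838*(-863 + 72)) + 2872485 = (-771731 + 838*(-791)) + 2872485 = (-771731 - 662858) + 2872485 = -1434589 + 2872485 = 1437896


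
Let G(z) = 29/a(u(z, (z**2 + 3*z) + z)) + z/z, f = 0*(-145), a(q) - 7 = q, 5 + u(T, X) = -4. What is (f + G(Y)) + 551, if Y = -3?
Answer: 1075/2 ≈ 537.50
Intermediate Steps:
u(T, X) = -9 (u(T, X) = -5 - 4 = -9)
a(q) = 7 + q
f = 0
G(z) = -27/2 (G(z) = 29/(7 - 9) + z/z = 29/(-2) + 1 = 29*(-1/2) + 1 = -29/2 + 1 = -27/2)
(f + G(Y)) + 551 = (0 - 27/2) + 551 = -27/2 + 551 = 1075/2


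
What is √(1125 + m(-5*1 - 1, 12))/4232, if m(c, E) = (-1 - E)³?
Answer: I*√67/1058 ≈ 0.0077366*I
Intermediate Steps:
√(1125 + m(-5*1 - 1, 12))/4232 = √(1125 - (1 + 12)³)/4232 = √(1125 - 1*13³)*(1/4232) = √(1125 - 1*2197)*(1/4232) = √(1125 - 2197)*(1/4232) = √(-1072)*(1/4232) = (4*I*√67)*(1/4232) = I*√67/1058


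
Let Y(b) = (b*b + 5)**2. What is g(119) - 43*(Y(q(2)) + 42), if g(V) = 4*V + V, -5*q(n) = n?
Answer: -1472438/625 ≈ -2355.9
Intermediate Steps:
q(n) = -n/5
g(V) = 5*V
Y(b) = (5 + b**2)**2 (Y(b) = (b**2 + 5)**2 = (5 + b**2)**2)
g(119) - 43*(Y(q(2)) + 42) = 5*119 - 43*((5 + (-1/5*2)**2)**2 + 42) = 595 - 43*((5 + (-2/5)**2)**2 + 42) = 595 - 43*((5 + 4/25)**2 + 42) = 595 - 43*((129/25)**2 + 42) = 595 - 43*(16641/625 + 42) = 595 - 43*42891/625 = 595 - 1*1844313/625 = 595 - 1844313/625 = -1472438/625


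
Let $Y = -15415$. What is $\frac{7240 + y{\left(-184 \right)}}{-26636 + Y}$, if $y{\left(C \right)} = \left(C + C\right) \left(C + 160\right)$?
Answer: $- \frac{16072}{42051} \approx -0.3822$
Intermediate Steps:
$y{\left(C \right)} = 2 C \left(160 + C\right)$
$\frac{7240 + y{\left(-184 \right)}}{-26636 + Y} = \frac{7240 + 2 \left(-184\right) \left(160 - 184\right)}{-26636 - 15415} = \frac{7240 + 2 \left(-184\right) \left(-24\right)}{-42051} = \left(7240 + 8832\right) \left(- \frac{1}{42051}\right) = 16072 \left(- \frac{1}{42051}\right) = - \frac{16072}{42051}$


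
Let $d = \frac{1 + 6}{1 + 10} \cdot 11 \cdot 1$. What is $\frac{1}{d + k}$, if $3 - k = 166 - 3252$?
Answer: $\frac{1}{3096} \approx 0.000323$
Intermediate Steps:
$d = 7$ ($d = \frac{7}{11} \cdot 11 \cdot 1 = 7 \cdot 1 = 7$)
$k = 3089$ ($k = 3 - \left(166 - 3252\right) = 3 - -3086 = 3 + 3086 = 3089$)
$\frac{1}{d + k} = \frac{1}{7 + 3089} = \frac{1}{3096}$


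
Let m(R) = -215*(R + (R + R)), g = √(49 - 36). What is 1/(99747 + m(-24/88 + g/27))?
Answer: 979344432/97858871935499 + 234135*√13/97858871935499 ≈ 1.0016e-5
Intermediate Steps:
g = √13 ≈ 3.6056
m(R) = -645*R (m(R) = -215*(R + 2*R) = -645*R)
1/(99747 + m(-24/88 + g/27)) = 1/(99747 - 645*(-24/88 + √13/27)) = 1/(99747 - 645*(-24*1/88 + √13*(1/27))) = 1/(99747 - 645*(-3/11 + √13/27)) = 1/(99747 + (1935/11 - 215*√13/9)) = 1/(1099152/11 - 215*√13/9)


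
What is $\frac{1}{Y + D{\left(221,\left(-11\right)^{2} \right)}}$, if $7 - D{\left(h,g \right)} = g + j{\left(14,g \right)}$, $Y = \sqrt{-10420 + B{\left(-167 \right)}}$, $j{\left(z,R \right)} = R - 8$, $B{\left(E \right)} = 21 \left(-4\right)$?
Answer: $- \frac{227}{62033} - \frac{2 i \sqrt{2626}}{62033} \approx -0.0036593 - 0.0016522 i$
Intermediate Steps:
$B{\left(E \right)} = -84$
$j{\left(z,R \right)} = -8 + R$ ($j{\left(z,R \right)} = R - 8 = -8 + R$)
$Y = 2 i \sqrt{2626}$ ($Y = \sqrt{-10420 - 84} = \sqrt{-10504} = 2 i \sqrt{2626} \approx 102.49 i$)
$D{\left(h,g \right)} = 15 - 2 g$ ($D{\left(h,g \right)} = 7 - \left(g + \left(-8 + g\right)\right) = 7 - \left(-8 + 2 g\right) = 15 - 2 g$)
$\frac{1}{Y + D{\left(221,\left(-11\right)^{2} \right)}} = \frac{1}{2 i \sqrt{2626} + \left(15 - 2 \left(-11\right)^{2}\right)} = \frac{1}{2 i \sqrt{2626} + \left(15 - 242\right)} = \frac{1}{2 i \sqrt{2626} - 227} = \frac{1}{-227 + 2 i \sqrt{2626}}$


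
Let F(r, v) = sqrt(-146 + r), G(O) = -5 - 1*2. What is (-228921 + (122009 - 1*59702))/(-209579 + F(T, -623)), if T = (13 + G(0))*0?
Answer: 1662799786/2091588447 + 7934*I*sqrt(146)/2091588447 ≈ 0.79499 + 4.5835e-5*I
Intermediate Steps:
G(O) = -7 (G(O) = -5 - 2 = -7)
T = 0 (T = (13 - 7)*0 = 6*0 = 0)
(-228921 + (122009 - 1*59702))/(-209579 + F(T, -623)) = (-228921 + (122009 - 1*59702))/(-209579 + sqrt(-146 + 0)) = (-228921 + (122009 - 59702))/(-209579 + sqrt(-146)) = (-228921 + 62307)/(-209579 + I*sqrt(146)) = -166614/(-209579 + I*sqrt(146))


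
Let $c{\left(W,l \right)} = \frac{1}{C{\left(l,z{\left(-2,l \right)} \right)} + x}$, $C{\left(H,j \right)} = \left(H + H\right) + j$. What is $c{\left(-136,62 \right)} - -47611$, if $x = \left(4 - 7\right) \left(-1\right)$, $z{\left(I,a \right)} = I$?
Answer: $\frac{5951376}{125} \approx 47611.0$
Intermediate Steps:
$x = 3$ ($x = \left(-3\right) \left(-1\right) = 3$)
$C{\left(H,j \right)} = j + 2 H$ ($C{\left(H,j \right)} = 2 H + j = j + 2 H$)
$c{\left(W,l \right)} = \frac{1}{1 + 2 l}$ ($c{\left(W,l \right)} = \frac{1}{\left(-2 + 2 l\right) + 3} = \frac{1}{1 + 2 l}$)
$c{\left(-136,62 \right)} - -47611 = \frac{1}{1 + 2 \cdot 62} - -47611 = \frac{1}{1 + 124} + 47611 = \frac{1}{125} + 47611 = \frac{5951376}{125}$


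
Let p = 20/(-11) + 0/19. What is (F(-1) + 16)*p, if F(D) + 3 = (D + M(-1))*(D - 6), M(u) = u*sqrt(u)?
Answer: -400/11 - 140*I/11 ≈ -36.364 - 12.727*I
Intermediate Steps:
M(u) = u**(3/2)
F(D) = -3 + (-6 + D)*(D - I) (F(D) = -3 + (D + (-1)**(3/2))*(D - 6) = -3 + (D - I)*(-6 + D) = -3 + (-6 + D)*(D - I))
p = -20/11 (p = 20*(-1/11) + 0*(1/19) = -20/11 + 0 = -20/11 ≈ -1.8182)
(F(-1) + 16)*p = ((-3 + (-1)**2 - 6*(-1) + 6*I - 1*I*(-1)) + 16)*(-20/11) = ((-3 + 1 + 6 + 6*I + I) + 16)*(-20/11) = ((4 + 7*I) + 16)*(-20/11) = (20 + 7*I)*(-20/11) = -400/11 - 140*I/11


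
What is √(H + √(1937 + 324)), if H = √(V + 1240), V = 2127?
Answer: √(√2261 + √3367) ≈ 10.275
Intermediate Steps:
H = √3367 (H = √(2127 + 1240) = √3367 ≈ 58.026)
√(H + √(1937 + 324)) = √(√3367 + √(1937 + 324)) = √(√3367 + √2261) = √(√2261 + √3367)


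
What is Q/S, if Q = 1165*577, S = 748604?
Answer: 672205/748604 ≈ 0.89794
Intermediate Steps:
Q = 672205
Q/S = 672205/748604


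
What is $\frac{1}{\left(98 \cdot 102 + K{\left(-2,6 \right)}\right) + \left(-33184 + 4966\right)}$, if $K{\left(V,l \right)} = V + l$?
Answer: $- \frac{1}{18218} \approx -5.4891 \cdot 10^{-5}$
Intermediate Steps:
$\frac{1}{\left(98 \cdot 102 + K{\left(-2,6 \right)}\right) + \left(-33184 + 4966\right)} = \frac{1}{\left(98 \cdot 102 + \left(-2 + 6\right)\right) + \left(-33184 + 4966\right)} = \frac{1}{\left(9996 + 4\right) - 28218} = \frac{1}{10000 - 28218} = \frac{1}{-18218} = - \frac{1}{18218}$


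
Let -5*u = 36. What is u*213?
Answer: -7668/5 ≈ -1533.6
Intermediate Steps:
u = -36/5 (u = -1/5*36 = -36/5 ≈ -7.2000)
u*213 = -36/5*213 = -7668/5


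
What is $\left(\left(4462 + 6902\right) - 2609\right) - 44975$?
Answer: $-36220$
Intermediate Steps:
$\left(\left(4462 + 6902\right) - 2609\right) - 44975 = \left(11364 - 2609\right) - 44975 = 8755 - 44975 = -36220$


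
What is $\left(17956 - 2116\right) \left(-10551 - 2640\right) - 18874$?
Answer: $-208964314$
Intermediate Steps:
$\left(17956 - 2116\right) \left(-10551 - 2640\right) - 18874 = 15840 \left(-13191\right) - 18874 = -208945440 - 18874 = -208964314$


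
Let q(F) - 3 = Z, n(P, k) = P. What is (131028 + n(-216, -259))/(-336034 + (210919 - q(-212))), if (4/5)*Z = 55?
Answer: -523248/500747 ≈ -1.0449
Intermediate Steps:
Z = 275/4 (Z = (5/4)*55 = 275/4 ≈ 68.750)
q(F) = 287/4 (q(F) = 3 + 275/4 = 287/4)
(131028 + n(-216, -259))/(-336034 + (210919 - q(-212))) = (131028 - 216)/(-336034 + (210919 - 1*287/4)) = 130812/(-336034 + (210919 - 287/4)) = 130812/(-336034 + 843389/4) = 130812/(-500747/4) = 130812*(-4/500747) = -523248/500747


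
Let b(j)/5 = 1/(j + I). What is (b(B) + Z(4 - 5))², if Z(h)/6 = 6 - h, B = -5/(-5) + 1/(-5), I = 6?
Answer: 2111209/1156 ≈ 1826.3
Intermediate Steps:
B = ⅘ (B = -5*(-⅕) + 1*(-⅕) = 1 - ⅕ = ⅘ ≈ 0.80000)
Z(h) = 36 - 6*h (Z(h) = 6*(6 - h) = 36 - 6*h)
b(j) = 5/(6 + j) (b(j) = 5/(j + 6) = 5/(6 + j))
(b(B) + Z(4 - 5))² = (5/(6 + ⅘) + (36 - 6*(4 - 5)))² = (5/(34/5) + (36 - 6*(-1)))² = (5*(5/34) + (36 + 6))² = (25/34 + 42)² = (1453/34)² = 2111209/1156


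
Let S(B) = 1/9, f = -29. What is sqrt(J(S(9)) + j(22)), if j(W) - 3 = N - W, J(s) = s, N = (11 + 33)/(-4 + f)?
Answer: I*sqrt(182)/3 ≈ 4.4969*I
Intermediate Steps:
S(B) = 1/9
N = -4/3 (N = (11 + 33)/(-4 - 29) = 44/(-33) = 44*(-1/33) = -4/3 ≈ -1.3333)
j(W) = 5/3 - W (j(W) = 3 + (-4/3 - W) = 5/3 - W)
sqrt(J(S(9)) + j(22)) = sqrt(1/9 + (5/3 - 1*22)) = sqrt(1/9 + (5/3 - 22)) = sqrt(1/9 - 61/3) = sqrt(-182/9) = I*sqrt(182)/3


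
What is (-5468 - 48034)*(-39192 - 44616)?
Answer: 4483895616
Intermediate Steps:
(-5468 - 48034)*(-39192 - 44616) = -53502*(-83808) = 4483895616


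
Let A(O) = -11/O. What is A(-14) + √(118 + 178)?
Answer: 11/14 + 2*√74 ≈ 17.990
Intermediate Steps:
A(-14) + √(118 + 178) = -11/(-14) + √(118 + 178) = -11*(-1/14) + √296 = 11/14 + 2*√74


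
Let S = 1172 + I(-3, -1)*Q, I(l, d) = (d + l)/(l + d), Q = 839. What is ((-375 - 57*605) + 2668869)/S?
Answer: 2634009/2011 ≈ 1309.8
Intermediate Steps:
I(l, d) = 1 (I(l, d) = (d + l)/(d + l) = 1)
S = 2011 (S = 1172 + 1*839 = 1172 + 839 = 2011)
((-375 - 57*605) + 2668869)/S = ((-375 - 57*605) + 2668869)/2011 = ((-375 - 34485) + 2668869)*(1/2011) = (-34860 + 2668869)*(1/2011) = 2634009*(1/2011) = 2634009/2011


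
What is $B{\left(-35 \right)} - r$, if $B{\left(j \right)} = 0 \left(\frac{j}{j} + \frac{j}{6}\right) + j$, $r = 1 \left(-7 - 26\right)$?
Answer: $-2$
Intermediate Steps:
$r = -33$ ($r = 1 \left(-33\right) = -33$)
$B{\left(j \right)} = j$ ($B{\left(j \right)} = 0 \left(1 + j \frac{1}{6}\right) + j = 0 \left(1 + \frac{j}{6}\right) + j = 0 + j = j$)
$B{\left(-35 \right)} - r = -35 - -33 = -35 + 33 = -2$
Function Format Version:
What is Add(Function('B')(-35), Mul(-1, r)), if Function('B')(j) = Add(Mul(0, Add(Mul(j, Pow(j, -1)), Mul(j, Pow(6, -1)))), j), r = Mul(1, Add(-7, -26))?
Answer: -2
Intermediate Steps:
r = -33 (r = Mul(1, -33) = -33)
Function('B')(j) = j (Function('B')(j) = Add(Mul(0, Add(1, Mul(j, Rational(1, 6)))), j) = Add(Mul(0, Add(1, Mul(Rational(1, 6), j))), j) = Add(0, j) = j)
Add(Function('B')(-35), Mul(-1, r)) = Add(-35, Mul(-1, -33)) = Add(-35, 33) = -2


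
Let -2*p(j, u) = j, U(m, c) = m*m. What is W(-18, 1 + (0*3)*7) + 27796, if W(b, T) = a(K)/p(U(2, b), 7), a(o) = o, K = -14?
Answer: 27803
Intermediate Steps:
U(m, c) = m**2
p(j, u) = -j/2
W(b, T) = 7 (W(b, T) = -14/((-1/2*2**2)) = -14/((-1/2*4)) = -14/(-2) = -14*(-1/2) = 7)
W(-18, 1 + (0*3)*7) + 27796 = 7 + 27796 = 27803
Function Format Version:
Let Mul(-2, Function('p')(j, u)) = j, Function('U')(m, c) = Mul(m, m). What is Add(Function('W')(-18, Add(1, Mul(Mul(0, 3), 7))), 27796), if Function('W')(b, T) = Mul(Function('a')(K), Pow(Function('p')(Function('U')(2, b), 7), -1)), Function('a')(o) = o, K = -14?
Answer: 27803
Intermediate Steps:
Function('U')(m, c) = Pow(m, 2)
Function('p')(j, u) = Mul(Rational(-1, 2), j)
Function('W')(b, T) = 7 (Function('W')(b, T) = Mul(-14, Pow(Mul(Rational(-1, 2), Pow(2, 2)), -1)) = Mul(-14, Pow(Mul(Rational(-1, 2), 4), -1)) = Mul(-14, Pow(-2, -1)) = Mul(-14, Rational(-1, 2)) = 7)
Add(Function('W')(-18, Add(1, Mul(Mul(0, 3), 7))), 27796) = Add(7, 27796) = 27803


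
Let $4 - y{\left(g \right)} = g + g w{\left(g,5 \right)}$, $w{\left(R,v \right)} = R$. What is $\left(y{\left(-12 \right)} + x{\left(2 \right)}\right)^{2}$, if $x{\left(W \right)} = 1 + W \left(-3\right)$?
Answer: $17689$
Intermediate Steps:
$x{\left(W \right)} = 1 - 3 W$
$y{\left(g \right)} = 4 - g - g^{2}$ ($y{\left(g \right)} = 4 - \left(g + g g\right) = 4 - \left(g + g^{2}\right) = 4 - g - g^{2}$)
$\left(y{\left(-12 \right)} + x{\left(2 \right)}\right)^{2} = \left(\left(4 - -12 - \left(-12\right)^{2}\right) + \left(1 - 6\right)\right)^{2} = \left(\left(4 + 12 - 144\right) + \left(1 - 6\right)\right)^{2} = \left(\left(4 + 12 - 144\right) - 5\right)^{2} = \left(-128 - 5\right)^{2} = \left(-133\right)^{2} = 17689$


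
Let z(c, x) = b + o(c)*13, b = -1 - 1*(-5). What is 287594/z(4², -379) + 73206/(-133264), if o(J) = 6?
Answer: 9579980981/2731912 ≈ 3506.7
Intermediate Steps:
b = 4 (b = -1 + 5 = 4)
z(c, x) = 82 (z(c, x) = 4 + 6*13 = 4 + 78 = 82)
287594/z(4², -379) + 73206/(-133264) = 287594/82 + 73206/(-133264) = 287594*(1/82) + 73206*(-1/133264) = 143797/41 - 36603/66632 = 9579980981/2731912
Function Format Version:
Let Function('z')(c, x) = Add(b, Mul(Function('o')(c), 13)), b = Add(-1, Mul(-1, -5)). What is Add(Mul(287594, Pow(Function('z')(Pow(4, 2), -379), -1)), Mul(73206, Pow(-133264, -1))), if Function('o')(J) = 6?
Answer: Rational(9579980981, 2731912) ≈ 3506.7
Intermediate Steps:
b = 4 (b = Add(-1, 5) = 4)
Function('z')(c, x) = 82 (Function('z')(c, x) = Add(4, Mul(6, 13)) = Add(4, 78) = 82)
Add(Mul(287594, Pow(Function('z')(Pow(4, 2), -379), -1)), Mul(73206, Pow(-133264, -1))) = Add(Mul(287594, Pow(82, -1)), Mul(73206, Pow(-133264, -1))) = Add(Mul(287594, Rational(1, 82)), Mul(73206, Rational(-1, 133264))) = Add(Rational(143797, 41), Rational(-36603, 66632)) = Rational(9579980981, 2731912)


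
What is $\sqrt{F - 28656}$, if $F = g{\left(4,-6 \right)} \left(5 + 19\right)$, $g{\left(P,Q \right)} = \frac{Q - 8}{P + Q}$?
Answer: $2 i \sqrt{7122} \approx 168.78 i$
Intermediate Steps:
$g{\left(P,Q \right)} = \frac{-8 + Q}{P + Q}$ ($g{\left(P,Q \right)} = \frac{Q - 8}{P + Q} = \frac{-8 + Q}{P + Q}$)
$F = 168$ ($F = \frac{-8 - 6}{4 - 6} \left(5 + 19\right) = \frac{1}{-2} \left(-14\right) 24 = \left(- \frac{1}{2}\right) \left(-14\right) 24 = 7 \cdot 24 = 168$)
$\sqrt{F - 28656} = \sqrt{168 - 28656} = \sqrt{-28488} = 2 i \sqrt{7122}$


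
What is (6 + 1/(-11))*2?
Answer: 130/11 ≈ 11.818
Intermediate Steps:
(6 + 1/(-11))*2 = (6 - 1/11)*2 = (65/11)*2 = 130/11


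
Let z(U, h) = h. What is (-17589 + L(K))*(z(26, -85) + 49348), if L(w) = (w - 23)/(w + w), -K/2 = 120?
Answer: -138633586397/160 ≈ -8.6646e+8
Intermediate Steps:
K = -240 (K = -2*120 = -240)
L(w) = (-23 + w)/(2*w) (L(w) = (-23 + w)/((2*w)) = (-23 + w)*(1/(2*w)) = (-23 + w)/(2*w))
(-17589 + L(K))*(z(26, -85) + 49348) = (-17589 + (½)*(-23 - 240)/(-240))*(-85 + 49348) = (-17589 + (½)*(-1/240)*(-263))*49263 = (-17589 + 263/480)*49263 = -8442457/480*49263 = -138633586397/160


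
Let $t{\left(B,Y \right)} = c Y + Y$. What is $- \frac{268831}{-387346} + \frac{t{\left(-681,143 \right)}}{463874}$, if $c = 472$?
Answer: $\frac{37725851847}{44919934601} \approx 0.83985$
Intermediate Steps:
$t{\left(B,Y \right)} = 473 Y$ ($t{\left(B,Y \right)} = 472 Y + Y = 473 Y$)
$- \frac{268831}{-387346} + \frac{t{\left(-681,143 \right)}}{463874} = - \frac{268831}{-387346} + \frac{473 \cdot 143}{463874} = \left(-268831\right) \left(- \frac{1}{387346}\right) + 67639 \cdot \frac{1}{463874} = \frac{268831}{387346} + \frac{67639}{463874} = \frac{37725851847}{44919934601}$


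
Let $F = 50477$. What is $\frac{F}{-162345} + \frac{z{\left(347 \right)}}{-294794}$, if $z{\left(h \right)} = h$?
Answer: $- \frac{14936650453}{47858331930} \approx -0.3121$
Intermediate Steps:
$\frac{F}{-162345} + \frac{z{\left(347 \right)}}{-294794} = \frac{50477}{-162345} + \frac{347}{-294794} = 50477 \left(- \frac{1}{162345}\right) + 347 \left(- \frac{1}{294794}\right) = - \frac{50477}{162345} - \frac{347}{294794} = - \frac{14936650453}{47858331930}$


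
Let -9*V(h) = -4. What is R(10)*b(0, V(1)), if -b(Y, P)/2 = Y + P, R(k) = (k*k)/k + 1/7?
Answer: -568/63 ≈ -9.0159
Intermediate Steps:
R(k) = ⅐ + k (R(k) = k²/k + 1*(⅐) = k + ⅐ = ⅐ + k)
V(h) = 4/9 (V(h) = -⅑*(-4) = 4/9)
b(Y, P) = -2*P - 2*Y (b(Y, P) = -2*(Y + P) = -2*(P + Y) = -2*P - 2*Y)
R(10)*b(0, V(1)) = (⅐ + 10)*(-2*4/9 - 2*0) = 71*(-8/9 + 0)/7 = (71/7)*(-8/9) = -568/63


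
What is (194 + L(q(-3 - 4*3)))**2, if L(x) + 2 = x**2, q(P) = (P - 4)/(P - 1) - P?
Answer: 13510110289/65536 ≈ 2.0615e+5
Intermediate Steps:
q(P) = -P + (-4 + P)/(-1 + P) (q(P) = (-4 + P)/(-1 + P) - P = -P + (-4 + P)/(-1 + P))
L(x) = -2 + x**2
(194 + L(q(-3 - 4*3)))**2 = (194 + (-2 + ((-4 - (-3 - 4*3)**2 + 2*(-3 - 4*3))/(-1 + (-3 - 4*3)))**2))**2 = (194 + (-2 + ((-4 - (-3 - 12)**2 + 2*(-3 - 12))/(-1 + (-3 - 12)))**2))**2 = (194 + (-2 + ((-4 - 1*(-15)**2 + 2*(-15))/(-1 - 15))**2))**2 = (194 + (-2 + ((-4 - 1*225 - 30)/(-16))**2))**2 = (194 + (-2 + (-(-4 - 225 - 30)/16)**2))**2 = (194 + (-2 + (-1/16*(-259))**2))**2 = (194 + (-2 + (259/16)**2))**2 = (194 + (-2 + 67081/256))**2 = (194 + 66569/256)**2 = (116233/256)**2 = 13510110289/65536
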